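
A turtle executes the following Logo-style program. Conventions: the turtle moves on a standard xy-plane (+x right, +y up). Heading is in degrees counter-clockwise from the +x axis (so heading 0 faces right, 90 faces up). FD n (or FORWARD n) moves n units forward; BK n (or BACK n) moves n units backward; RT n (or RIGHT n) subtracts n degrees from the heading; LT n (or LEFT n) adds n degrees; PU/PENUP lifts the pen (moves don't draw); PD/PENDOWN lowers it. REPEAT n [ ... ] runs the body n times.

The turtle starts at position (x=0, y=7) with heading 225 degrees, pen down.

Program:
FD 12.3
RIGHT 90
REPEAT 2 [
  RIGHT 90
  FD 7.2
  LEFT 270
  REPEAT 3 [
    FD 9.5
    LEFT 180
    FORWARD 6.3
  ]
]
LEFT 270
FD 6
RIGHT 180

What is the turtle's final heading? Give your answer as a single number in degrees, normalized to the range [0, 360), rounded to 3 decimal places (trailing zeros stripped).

Answer: 225

Derivation:
Executing turtle program step by step:
Start: pos=(0,7), heading=225, pen down
FD 12.3: (0,7) -> (-8.697,-1.697) [heading=225, draw]
RT 90: heading 225 -> 135
REPEAT 2 [
  -- iteration 1/2 --
  RT 90: heading 135 -> 45
  FD 7.2: (-8.697,-1.697) -> (-3.606,3.394) [heading=45, draw]
  LT 270: heading 45 -> 315
  REPEAT 3 [
    -- iteration 1/3 --
    FD 9.5: (-3.606,3.394) -> (3.111,-3.324) [heading=315, draw]
    LT 180: heading 315 -> 135
    FD 6.3: (3.111,-3.324) -> (-1.344,1.131) [heading=135, draw]
    -- iteration 2/3 --
    FD 9.5: (-1.344,1.131) -> (-8.061,7.849) [heading=135, draw]
    LT 180: heading 135 -> 315
    FD 6.3: (-8.061,7.849) -> (-3.606,3.394) [heading=315, draw]
    -- iteration 3/3 --
    FD 9.5: (-3.606,3.394) -> (3.111,-3.324) [heading=315, draw]
    LT 180: heading 315 -> 135
    FD 6.3: (3.111,-3.324) -> (-1.344,1.131) [heading=135, draw]
  ]
  -- iteration 2/2 --
  RT 90: heading 135 -> 45
  FD 7.2: (-1.344,1.131) -> (3.748,6.222) [heading=45, draw]
  LT 270: heading 45 -> 315
  REPEAT 3 [
    -- iteration 1/3 --
    FD 9.5: (3.748,6.222) -> (10.465,-0.495) [heading=315, draw]
    LT 180: heading 315 -> 135
    FD 6.3: (10.465,-0.495) -> (6.01,3.959) [heading=135, draw]
    -- iteration 2/3 --
    FD 9.5: (6.01,3.959) -> (-0.707,10.677) [heading=135, draw]
    LT 180: heading 135 -> 315
    FD 6.3: (-0.707,10.677) -> (3.748,6.222) [heading=315, draw]
    -- iteration 3/3 --
    FD 9.5: (3.748,6.222) -> (10.465,-0.495) [heading=315, draw]
    LT 180: heading 315 -> 135
    FD 6.3: (10.465,-0.495) -> (6.01,3.959) [heading=135, draw]
  ]
]
LT 270: heading 135 -> 45
FD 6: (6.01,3.959) -> (10.253,8.202) [heading=45, draw]
RT 180: heading 45 -> 225
Final: pos=(10.253,8.202), heading=225, 16 segment(s) drawn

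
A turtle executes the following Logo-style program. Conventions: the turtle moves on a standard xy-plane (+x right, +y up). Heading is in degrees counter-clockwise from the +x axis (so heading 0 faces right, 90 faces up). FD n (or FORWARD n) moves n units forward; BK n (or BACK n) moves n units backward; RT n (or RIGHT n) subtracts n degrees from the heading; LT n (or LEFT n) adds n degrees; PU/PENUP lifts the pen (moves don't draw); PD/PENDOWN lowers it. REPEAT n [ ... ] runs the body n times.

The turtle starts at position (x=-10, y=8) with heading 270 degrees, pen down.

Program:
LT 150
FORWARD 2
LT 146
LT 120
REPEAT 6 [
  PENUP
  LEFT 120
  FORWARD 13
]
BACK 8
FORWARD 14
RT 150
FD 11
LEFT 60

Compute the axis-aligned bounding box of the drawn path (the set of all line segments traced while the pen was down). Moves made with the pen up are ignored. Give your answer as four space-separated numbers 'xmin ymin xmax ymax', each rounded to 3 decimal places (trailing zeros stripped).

Answer: -10 8 -9 9.732

Derivation:
Executing turtle program step by step:
Start: pos=(-10,8), heading=270, pen down
LT 150: heading 270 -> 60
FD 2: (-10,8) -> (-9,9.732) [heading=60, draw]
LT 146: heading 60 -> 206
LT 120: heading 206 -> 326
REPEAT 6 [
  -- iteration 1/6 --
  PU: pen up
  LT 120: heading 326 -> 86
  FD 13: (-9,9.732) -> (-8.093,22.7) [heading=86, move]
  -- iteration 2/6 --
  PU: pen up
  LT 120: heading 86 -> 206
  FD 13: (-8.093,22.7) -> (-19.777,17.002) [heading=206, move]
  -- iteration 3/6 --
  PU: pen up
  LT 120: heading 206 -> 326
  FD 13: (-19.777,17.002) -> (-9,9.732) [heading=326, move]
  -- iteration 4/6 --
  PU: pen up
  LT 120: heading 326 -> 86
  FD 13: (-9,9.732) -> (-8.093,22.7) [heading=86, move]
  -- iteration 5/6 --
  PU: pen up
  LT 120: heading 86 -> 206
  FD 13: (-8.093,22.7) -> (-19.777,17.002) [heading=206, move]
  -- iteration 6/6 --
  PU: pen up
  LT 120: heading 206 -> 326
  FD 13: (-19.777,17.002) -> (-9,9.732) [heading=326, move]
]
BK 8: (-9,9.732) -> (-15.632,14.206) [heading=326, move]
FD 14: (-15.632,14.206) -> (-4.026,6.377) [heading=326, move]
RT 150: heading 326 -> 176
FD 11: (-4.026,6.377) -> (-14.999,7.144) [heading=176, move]
LT 60: heading 176 -> 236
Final: pos=(-14.999,7.144), heading=236, 1 segment(s) drawn

Segment endpoints: x in {-10, -9}, y in {8, 9.732}
xmin=-10, ymin=8, xmax=-9, ymax=9.732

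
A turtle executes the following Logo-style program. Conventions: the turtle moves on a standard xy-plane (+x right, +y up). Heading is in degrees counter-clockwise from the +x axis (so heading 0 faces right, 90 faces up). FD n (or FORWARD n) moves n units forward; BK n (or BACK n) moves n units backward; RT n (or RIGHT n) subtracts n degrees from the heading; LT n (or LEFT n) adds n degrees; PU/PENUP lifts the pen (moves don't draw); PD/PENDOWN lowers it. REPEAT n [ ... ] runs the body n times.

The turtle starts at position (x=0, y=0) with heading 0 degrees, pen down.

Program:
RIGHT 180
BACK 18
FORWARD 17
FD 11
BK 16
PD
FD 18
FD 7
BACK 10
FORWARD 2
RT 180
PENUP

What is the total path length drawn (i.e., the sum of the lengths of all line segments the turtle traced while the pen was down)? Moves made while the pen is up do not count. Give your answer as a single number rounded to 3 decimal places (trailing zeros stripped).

Answer: 99

Derivation:
Executing turtle program step by step:
Start: pos=(0,0), heading=0, pen down
RT 180: heading 0 -> 180
BK 18: (0,0) -> (18,0) [heading=180, draw]
FD 17: (18,0) -> (1,0) [heading=180, draw]
FD 11: (1,0) -> (-10,0) [heading=180, draw]
BK 16: (-10,0) -> (6,0) [heading=180, draw]
PD: pen down
FD 18: (6,0) -> (-12,0) [heading=180, draw]
FD 7: (-12,0) -> (-19,0) [heading=180, draw]
BK 10: (-19,0) -> (-9,0) [heading=180, draw]
FD 2: (-9,0) -> (-11,0) [heading=180, draw]
RT 180: heading 180 -> 0
PU: pen up
Final: pos=(-11,0), heading=0, 8 segment(s) drawn

Segment lengths:
  seg 1: (0,0) -> (18,0), length = 18
  seg 2: (18,0) -> (1,0), length = 17
  seg 3: (1,0) -> (-10,0), length = 11
  seg 4: (-10,0) -> (6,0), length = 16
  seg 5: (6,0) -> (-12,0), length = 18
  seg 6: (-12,0) -> (-19,0), length = 7
  seg 7: (-19,0) -> (-9,0), length = 10
  seg 8: (-9,0) -> (-11,0), length = 2
Total = 99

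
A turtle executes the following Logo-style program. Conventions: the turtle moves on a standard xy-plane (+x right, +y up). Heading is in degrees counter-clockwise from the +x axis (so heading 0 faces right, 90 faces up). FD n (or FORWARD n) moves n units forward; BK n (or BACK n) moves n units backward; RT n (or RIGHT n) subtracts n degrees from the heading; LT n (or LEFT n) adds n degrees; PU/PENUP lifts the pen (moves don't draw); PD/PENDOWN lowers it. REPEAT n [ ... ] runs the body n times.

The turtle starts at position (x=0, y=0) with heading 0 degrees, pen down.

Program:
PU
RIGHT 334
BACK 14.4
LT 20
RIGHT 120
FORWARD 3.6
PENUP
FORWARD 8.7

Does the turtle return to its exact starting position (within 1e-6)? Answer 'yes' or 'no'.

Answer: no

Derivation:
Executing turtle program step by step:
Start: pos=(0,0), heading=0, pen down
PU: pen up
RT 334: heading 0 -> 26
BK 14.4: (0,0) -> (-12.943,-6.313) [heading=26, move]
LT 20: heading 26 -> 46
RT 120: heading 46 -> 286
FD 3.6: (-12.943,-6.313) -> (-11.95,-9.773) [heading=286, move]
PU: pen up
FD 8.7: (-11.95,-9.773) -> (-9.552,-18.136) [heading=286, move]
Final: pos=(-9.552,-18.136), heading=286, 0 segment(s) drawn

Start position: (0, 0)
Final position: (-9.552, -18.136)
Distance = 20.498; >= 1e-6 -> NOT closed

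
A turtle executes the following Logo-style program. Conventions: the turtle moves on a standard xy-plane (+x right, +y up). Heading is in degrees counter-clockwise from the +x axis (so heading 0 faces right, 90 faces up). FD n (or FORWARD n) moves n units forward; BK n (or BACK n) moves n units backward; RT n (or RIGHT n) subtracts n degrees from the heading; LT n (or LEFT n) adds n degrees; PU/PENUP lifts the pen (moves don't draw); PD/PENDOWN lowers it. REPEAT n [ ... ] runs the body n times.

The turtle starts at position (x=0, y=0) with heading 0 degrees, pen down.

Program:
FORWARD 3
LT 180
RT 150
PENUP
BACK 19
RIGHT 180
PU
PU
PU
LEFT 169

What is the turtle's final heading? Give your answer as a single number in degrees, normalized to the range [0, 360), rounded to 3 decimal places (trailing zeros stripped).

Answer: 19

Derivation:
Executing turtle program step by step:
Start: pos=(0,0), heading=0, pen down
FD 3: (0,0) -> (3,0) [heading=0, draw]
LT 180: heading 0 -> 180
RT 150: heading 180 -> 30
PU: pen up
BK 19: (3,0) -> (-13.454,-9.5) [heading=30, move]
RT 180: heading 30 -> 210
PU: pen up
PU: pen up
PU: pen up
LT 169: heading 210 -> 19
Final: pos=(-13.454,-9.5), heading=19, 1 segment(s) drawn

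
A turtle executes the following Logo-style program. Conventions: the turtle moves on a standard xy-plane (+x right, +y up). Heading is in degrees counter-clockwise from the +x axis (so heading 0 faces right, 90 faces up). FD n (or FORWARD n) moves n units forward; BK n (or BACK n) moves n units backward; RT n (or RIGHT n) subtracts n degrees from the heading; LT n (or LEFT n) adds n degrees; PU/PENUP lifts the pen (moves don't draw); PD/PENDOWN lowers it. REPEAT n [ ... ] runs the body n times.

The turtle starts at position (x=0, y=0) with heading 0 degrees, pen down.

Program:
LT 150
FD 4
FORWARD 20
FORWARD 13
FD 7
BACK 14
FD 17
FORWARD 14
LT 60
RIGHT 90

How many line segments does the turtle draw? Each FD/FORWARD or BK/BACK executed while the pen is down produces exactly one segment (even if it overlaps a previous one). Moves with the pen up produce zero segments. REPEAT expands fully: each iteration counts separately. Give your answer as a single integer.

Executing turtle program step by step:
Start: pos=(0,0), heading=0, pen down
LT 150: heading 0 -> 150
FD 4: (0,0) -> (-3.464,2) [heading=150, draw]
FD 20: (-3.464,2) -> (-20.785,12) [heading=150, draw]
FD 13: (-20.785,12) -> (-32.043,18.5) [heading=150, draw]
FD 7: (-32.043,18.5) -> (-38.105,22) [heading=150, draw]
BK 14: (-38.105,22) -> (-25.981,15) [heading=150, draw]
FD 17: (-25.981,15) -> (-40.703,23.5) [heading=150, draw]
FD 14: (-40.703,23.5) -> (-52.828,30.5) [heading=150, draw]
LT 60: heading 150 -> 210
RT 90: heading 210 -> 120
Final: pos=(-52.828,30.5), heading=120, 7 segment(s) drawn
Segments drawn: 7

Answer: 7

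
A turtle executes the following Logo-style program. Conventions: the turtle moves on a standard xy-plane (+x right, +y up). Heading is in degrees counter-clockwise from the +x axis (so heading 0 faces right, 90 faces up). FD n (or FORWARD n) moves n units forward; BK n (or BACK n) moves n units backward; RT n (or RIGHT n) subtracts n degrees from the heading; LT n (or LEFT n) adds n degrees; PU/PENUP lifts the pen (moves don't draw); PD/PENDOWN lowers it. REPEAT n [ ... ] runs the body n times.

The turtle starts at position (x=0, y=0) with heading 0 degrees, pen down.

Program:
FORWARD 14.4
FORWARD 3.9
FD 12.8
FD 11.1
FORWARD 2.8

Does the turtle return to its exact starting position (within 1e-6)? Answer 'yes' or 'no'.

Answer: no

Derivation:
Executing turtle program step by step:
Start: pos=(0,0), heading=0, pen down
FD 14.4: (0,0) -> (14.4,0) [heading=0, draw]
FD 3.9: (14.4,0) -> (18.3,0) [heading=0, draw]
FD 12.8: (18.3,0) -> (31.1,0) [heading=0, draw]
FD 11.1: (31.1,0) -> (42.2,0) [heading=0, draw]
FD 2.8: (42.2,0) -> (45,0) [heading=0, draw]
Final: pos=(45,0), heading=0, 5 segment(s) drawn

Start position: (0, 0)
Final position: (45, 0)
Distance = 45; >= 1e-6 -> NOT closed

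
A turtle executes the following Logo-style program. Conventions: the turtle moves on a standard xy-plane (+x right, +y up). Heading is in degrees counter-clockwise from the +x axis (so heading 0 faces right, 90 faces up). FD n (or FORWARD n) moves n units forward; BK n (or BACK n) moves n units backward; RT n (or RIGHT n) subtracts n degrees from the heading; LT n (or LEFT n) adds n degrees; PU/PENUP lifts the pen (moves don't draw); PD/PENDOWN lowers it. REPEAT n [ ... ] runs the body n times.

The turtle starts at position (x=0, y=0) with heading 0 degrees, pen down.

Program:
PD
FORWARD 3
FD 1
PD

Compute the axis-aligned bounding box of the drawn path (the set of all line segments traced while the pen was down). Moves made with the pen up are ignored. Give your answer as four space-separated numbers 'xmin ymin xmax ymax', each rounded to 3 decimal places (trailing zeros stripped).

Answer: 0 0 4 0

Derivation:
Executing turtle program step by step:
Start: pos=(0,0), heading=0, pen down
PD: pen down
FD 3: (0,0) -> (3,0) [heading=0, draw]
FD 1: (3,0) -> (4,0) [heading=0, draw]
PD: pen down
Final: pos=(4,0), heading=0, 2 segment(s) drawn

Segment endpoints: x in {0, 3, 4}, y in {0}
xmin=0, ymin=0, xmax=4, ymax=0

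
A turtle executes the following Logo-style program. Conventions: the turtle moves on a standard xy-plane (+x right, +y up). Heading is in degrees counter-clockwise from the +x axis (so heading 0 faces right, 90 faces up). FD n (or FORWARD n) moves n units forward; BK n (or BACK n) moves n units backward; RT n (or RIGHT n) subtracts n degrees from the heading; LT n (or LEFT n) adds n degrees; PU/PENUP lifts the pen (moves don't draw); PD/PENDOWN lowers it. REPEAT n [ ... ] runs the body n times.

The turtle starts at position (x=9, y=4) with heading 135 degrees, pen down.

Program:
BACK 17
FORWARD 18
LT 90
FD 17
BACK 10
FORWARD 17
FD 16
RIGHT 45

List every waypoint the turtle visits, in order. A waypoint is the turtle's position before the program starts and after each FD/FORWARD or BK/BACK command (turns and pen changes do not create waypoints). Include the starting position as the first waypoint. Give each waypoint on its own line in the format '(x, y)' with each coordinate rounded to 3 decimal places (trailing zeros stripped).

Answer: (9, 4)
(21.021, -8.021)
(8.293, 4.707)
(-3.728, -7.314)
(3.343, -0.243)
(-8.678, -12.263)
(-19.991, -23.577)

Derivation:
Executing turtle program step by step:
Start: pos=(9,4), heading=135, pen down
BK 17: (9,4) -> (21.021,-8.021) [heading=135, draw]
FD 18: (21.021,-8.021) -> (8.293,4.707) [heading=135, draw]
LT 90: heading 135 -> 225
FD 17: (8.293,4.707) -> (-3.728,-7.314) [heading=225, draw]
BK 10: (-3.728,-7.314) -> (3.343,-0.243) [heading=225, draw]
FD 17: (3.343,-0.243) -> (-8.678,-12.263) [heading=225, draw]
FD 16: (-8.678,-12.263) -> (-19.991,-23.577) [heading=225, draw]
RT 45: heading 225 -> 180
Final: pos=(-19.991,-23.577), heading=180, 6 segment(s) drawn
Waypoints (7 total):
(9, 4)
(21.021, -8.021)
(8.293, 4.707)
(-3.728, -7.314)
(3.343, -0.243)
(-8.678, -12.263)
(-19.991, -23.577)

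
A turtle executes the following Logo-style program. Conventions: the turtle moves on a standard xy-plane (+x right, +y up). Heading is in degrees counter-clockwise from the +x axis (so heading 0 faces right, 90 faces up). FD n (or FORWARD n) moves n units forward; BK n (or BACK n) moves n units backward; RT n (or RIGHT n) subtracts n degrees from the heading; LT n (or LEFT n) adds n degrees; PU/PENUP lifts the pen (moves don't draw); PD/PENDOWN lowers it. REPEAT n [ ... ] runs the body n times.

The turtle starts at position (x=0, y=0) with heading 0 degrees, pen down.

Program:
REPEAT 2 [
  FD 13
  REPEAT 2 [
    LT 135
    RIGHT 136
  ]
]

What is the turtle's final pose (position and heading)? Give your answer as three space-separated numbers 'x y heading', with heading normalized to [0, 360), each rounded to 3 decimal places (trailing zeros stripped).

Executing turtle program step by step:
Start: pos=(0,0), heading=0, pen down
REPEAT 2 [
  -- iteration 1/2 --
  FD 13: (0,0) -> (13,0) [heading=0, draw]
  REPEAT 2 [
    -- iteration 1/2 --
    LT 135: heading 0 -> 135
    RT 136: heading 135 -> 359
    -- iteration 2/2 --
    LT 135: heading 359 -> 134
    RT 136: heading 134 -> 358
  ]
  -- iteration 2/2 --
  FD 13: (13,0) -> (25.992,-0.454) [heading=358, draw]
  REPEAT 2 [
    -- iteration 1/2 --
    LT 135: heading 358 -> 133
    RT 136: heading 133 -> 357
    -- iteration 2/2 --
    LT 135: heading 357 -> 132
    RT 136: heading 132 -> 356
  ]
]
Final: pos=(25.992,-0.454), heading=356, 2 segment(s) drawn

Answer: 25.992 -0.454 356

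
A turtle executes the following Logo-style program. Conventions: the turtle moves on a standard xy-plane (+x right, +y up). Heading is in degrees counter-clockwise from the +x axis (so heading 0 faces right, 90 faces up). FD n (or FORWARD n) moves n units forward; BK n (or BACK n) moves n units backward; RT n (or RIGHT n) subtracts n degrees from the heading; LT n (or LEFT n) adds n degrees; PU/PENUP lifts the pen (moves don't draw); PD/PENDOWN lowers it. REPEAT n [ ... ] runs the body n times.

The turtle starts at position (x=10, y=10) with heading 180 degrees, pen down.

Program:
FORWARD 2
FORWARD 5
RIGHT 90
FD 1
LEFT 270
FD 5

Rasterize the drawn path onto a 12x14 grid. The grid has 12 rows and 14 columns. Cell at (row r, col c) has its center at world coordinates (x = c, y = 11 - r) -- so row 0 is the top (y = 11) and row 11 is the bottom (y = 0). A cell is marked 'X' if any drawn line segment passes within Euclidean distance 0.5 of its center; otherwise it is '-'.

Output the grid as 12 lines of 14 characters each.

Answer: ---XXXXXX-----
---XXXXXXXX---
--------------
--------------
--------------
--------------
--------------
--------------
--------------
--------------
--------------
--------------

Derivation:
Segment 0: (10,10) -> (8,10)
Segment 1: (8,10) -> (3,10)
Segment 2: (3,10) -> (3,11)
Segment 3: (3,11) -> (8,11)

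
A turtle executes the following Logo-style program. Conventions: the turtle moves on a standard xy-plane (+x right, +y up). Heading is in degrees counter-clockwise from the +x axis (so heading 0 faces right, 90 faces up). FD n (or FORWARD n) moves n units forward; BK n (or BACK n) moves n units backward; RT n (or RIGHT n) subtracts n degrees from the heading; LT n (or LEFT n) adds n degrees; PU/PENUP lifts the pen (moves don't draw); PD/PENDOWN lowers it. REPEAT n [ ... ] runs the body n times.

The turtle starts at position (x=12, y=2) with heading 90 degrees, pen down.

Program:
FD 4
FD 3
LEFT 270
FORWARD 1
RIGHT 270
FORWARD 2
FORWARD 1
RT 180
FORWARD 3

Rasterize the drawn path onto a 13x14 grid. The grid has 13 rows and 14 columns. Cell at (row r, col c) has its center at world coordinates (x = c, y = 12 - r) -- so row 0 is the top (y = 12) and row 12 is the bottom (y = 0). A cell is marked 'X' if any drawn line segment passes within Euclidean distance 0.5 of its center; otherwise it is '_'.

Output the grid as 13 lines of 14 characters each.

Answer: _____________X
_____________X
_____________X
____________XX
____________X_
____________X_
____________X_
____________X_
____________X_
____________X_
____________X_
______________
______________

Derivation:
Segment 0: (12,2) -> (12,6)
Segment 1: (12,6) -> (12,9)
Segment 2: (12,9) -> (13,9)
Segment 3: (13,9) -> (13,11)
Segment 4: (13,11) -> (13,12)
Segment 5: (13,12) -> (13,9)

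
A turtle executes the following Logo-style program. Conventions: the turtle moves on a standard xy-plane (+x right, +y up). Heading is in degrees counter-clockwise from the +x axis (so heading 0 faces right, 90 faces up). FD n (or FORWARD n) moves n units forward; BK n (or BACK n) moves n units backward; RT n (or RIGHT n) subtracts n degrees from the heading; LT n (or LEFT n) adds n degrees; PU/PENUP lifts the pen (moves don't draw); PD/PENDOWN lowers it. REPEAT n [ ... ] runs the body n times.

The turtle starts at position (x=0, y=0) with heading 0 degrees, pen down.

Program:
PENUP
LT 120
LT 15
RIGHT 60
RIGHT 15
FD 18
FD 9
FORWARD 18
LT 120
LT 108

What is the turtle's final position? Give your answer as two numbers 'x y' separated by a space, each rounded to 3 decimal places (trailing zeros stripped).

Answer: 22.5 38.971

Derivation:
Executing turtle program step by step:
Start: pos=(0,0), heading=0, pen down
PU: pen up
LT 120: heading 0 -> 120
LT 15: heading 120 -> 135
RT 60: heading 135 -> 75
RT 15: heading 75 -> 60
FD 18: (0,0) -> (9,15.588) [heading=60, move]
FD 9: (9,15.588) -> (13.5,23.383) [heading=60, move]
FD 18: (13.5,23.383) -> (22.5,38.971) [heading=60, move]
LT 120: heading 60 -> 180
LT 108: heading 180 -> 288
Final: pos=(22.5,38.971), heading=288, 0 segment(s) drawn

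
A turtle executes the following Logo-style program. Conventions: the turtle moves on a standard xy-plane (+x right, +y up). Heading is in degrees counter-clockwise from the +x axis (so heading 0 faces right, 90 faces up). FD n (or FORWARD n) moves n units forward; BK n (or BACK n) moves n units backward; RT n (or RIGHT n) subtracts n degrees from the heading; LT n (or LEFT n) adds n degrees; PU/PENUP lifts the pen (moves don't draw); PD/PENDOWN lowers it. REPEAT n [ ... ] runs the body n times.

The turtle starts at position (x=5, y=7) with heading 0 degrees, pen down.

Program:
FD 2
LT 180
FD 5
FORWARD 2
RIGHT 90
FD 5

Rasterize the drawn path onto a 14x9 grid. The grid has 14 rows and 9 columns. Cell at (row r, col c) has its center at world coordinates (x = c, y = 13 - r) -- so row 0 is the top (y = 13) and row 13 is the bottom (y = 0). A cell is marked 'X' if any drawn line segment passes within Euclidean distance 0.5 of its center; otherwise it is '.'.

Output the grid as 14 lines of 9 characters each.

Segment 0: (5,7) -> (7,7)
Segment 1: (7,7) -> (2,7)
Segment 2: (2,7) -> (0,7)
Segment 3: (0,7) -> (0,12)

Answer: .........
X........
X........
X........
X........
X........
XXXXXXXX.
.........
.........
.........
.........
.........
.........
.........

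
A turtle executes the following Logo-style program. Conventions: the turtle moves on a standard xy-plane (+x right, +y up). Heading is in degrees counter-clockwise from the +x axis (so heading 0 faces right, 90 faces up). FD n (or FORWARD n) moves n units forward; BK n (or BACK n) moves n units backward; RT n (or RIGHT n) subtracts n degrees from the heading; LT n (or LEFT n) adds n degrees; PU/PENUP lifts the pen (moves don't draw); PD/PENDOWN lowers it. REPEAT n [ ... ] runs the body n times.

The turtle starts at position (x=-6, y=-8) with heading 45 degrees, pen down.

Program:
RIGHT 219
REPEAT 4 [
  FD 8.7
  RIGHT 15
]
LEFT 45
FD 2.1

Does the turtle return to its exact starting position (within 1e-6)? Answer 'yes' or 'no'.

Executing turtle program step by step:
Start: pos=(-6,-8), heading=45, pen down
RT 219: heading 45 -> 186
REPEAT 4 [
  -- iteration 1/4 --
  FD 8.7: (-6,-8) -> (-14.652,-8.909) [heading=186, draw]
  RT 15: heading 186 -> 171
  -- iteration 2/4 --
  FD 8.7: (-14.652,-8.909) -> (-23.245,-7.548) [heading=171, draw]
  RT 15: heading 171 -> 156
  -- iteration 3/4 --
  FD 8.7: (-23.245,-7.548) -> (-31.193,-4.01) [heading=156, draw]
  RT 15: heading 156 -> 141
  -- iteration 4/4 --
  FD 8.7: (-31.193,-4.01) -> (-37.954,1.465) [heading=141, draw]
  RT 15: heading 141 -> 126
]
LT 45: heading 126 -> 171
FD 2.1: (-37.954,1.465) -> (-40.028,1.794) [heading=171, draw]
Final: pos=(-40.028,1.794), heading=171, 5 segment(s) drawn

Start position: (-6, -8)
Final position: (-40.028, 1.794)
Distance = 35.41; >= 1e-6 -> NOT closed

Answer: no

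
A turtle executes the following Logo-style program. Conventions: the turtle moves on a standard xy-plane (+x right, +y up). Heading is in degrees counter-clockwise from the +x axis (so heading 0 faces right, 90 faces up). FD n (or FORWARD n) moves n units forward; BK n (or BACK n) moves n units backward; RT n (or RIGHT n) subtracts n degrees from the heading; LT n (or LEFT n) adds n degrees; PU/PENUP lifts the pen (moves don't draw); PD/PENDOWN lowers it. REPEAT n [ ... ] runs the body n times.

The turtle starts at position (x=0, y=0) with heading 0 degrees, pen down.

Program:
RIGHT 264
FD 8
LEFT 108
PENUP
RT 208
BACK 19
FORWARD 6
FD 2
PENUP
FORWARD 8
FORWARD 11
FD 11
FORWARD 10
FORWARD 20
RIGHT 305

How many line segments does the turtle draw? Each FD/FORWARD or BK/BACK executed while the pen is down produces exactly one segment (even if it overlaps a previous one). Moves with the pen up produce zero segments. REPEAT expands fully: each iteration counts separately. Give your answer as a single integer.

Executing turtle program step by step:
Start: pos=(0,0), heading=0, pen down
RT 264: heading 0 -> 96
FD 8: (0,0) -> (-0.836,7.956) [heading=96, draw]
LT 108: heading 96 -> 204
PU: pen up
RT 208: heading 204 -> 356
BK 19: (-0.836,7.956) -> (-19.79,9.282) [heading=356, move]
FD 6: (-19.79,9.282) -> (-13.805,8.863) [heading=356, move]
FD 2: (-13.805,8.863) -> (-11.809,8.723) [heading=356, move]
PU: pen up
FD 8: (-11.809,8.723) -> (-3.829,8.165) [heading=356, move]
FD 11: (-3.829,8.165) -> (7.144,7.398) [heading=356, move]
FD 11: (7.144,7.398) -> (18.117,6.631) [heading=356, move]
FD 10: (18.117,6.631) -> (28.093,5.933) [heading=356, move]
FD 20: (28.093,5.933) -> (48.044,4.538) [heading=356, move]
RT 305: heading 356 -> 51
Final: pos=(48.044,4.538), heading=51, 1 segment(s) drawn
Segments drawn: 1

Answer: 1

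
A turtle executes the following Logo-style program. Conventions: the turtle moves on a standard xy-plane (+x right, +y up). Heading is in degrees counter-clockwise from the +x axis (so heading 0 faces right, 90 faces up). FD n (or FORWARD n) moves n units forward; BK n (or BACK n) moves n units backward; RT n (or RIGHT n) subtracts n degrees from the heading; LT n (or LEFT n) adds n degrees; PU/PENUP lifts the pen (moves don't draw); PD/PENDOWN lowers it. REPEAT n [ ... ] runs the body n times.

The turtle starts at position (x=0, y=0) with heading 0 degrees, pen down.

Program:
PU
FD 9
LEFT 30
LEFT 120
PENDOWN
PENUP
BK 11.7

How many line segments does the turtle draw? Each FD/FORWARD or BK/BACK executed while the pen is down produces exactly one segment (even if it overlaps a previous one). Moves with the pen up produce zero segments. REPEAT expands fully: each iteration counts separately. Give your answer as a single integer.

Executing turtle program step by step:
Start: pos=(0,0), heading=0, pen down
PU: pen up
FD 9: (0,0) -> (9,0) [heading=0, move]
LT 30: heading 0 -> 30
LT 120: heading 30 -> 150
PD: pen down
PU: pen up
BK 11.7: (9,0) -> (19.132,-5.85) [heading=150, move]
Final: pos=(19.132,-5.85), heading=150, 0 segment(s) drawn
Segments drawn: 0

Answer: 0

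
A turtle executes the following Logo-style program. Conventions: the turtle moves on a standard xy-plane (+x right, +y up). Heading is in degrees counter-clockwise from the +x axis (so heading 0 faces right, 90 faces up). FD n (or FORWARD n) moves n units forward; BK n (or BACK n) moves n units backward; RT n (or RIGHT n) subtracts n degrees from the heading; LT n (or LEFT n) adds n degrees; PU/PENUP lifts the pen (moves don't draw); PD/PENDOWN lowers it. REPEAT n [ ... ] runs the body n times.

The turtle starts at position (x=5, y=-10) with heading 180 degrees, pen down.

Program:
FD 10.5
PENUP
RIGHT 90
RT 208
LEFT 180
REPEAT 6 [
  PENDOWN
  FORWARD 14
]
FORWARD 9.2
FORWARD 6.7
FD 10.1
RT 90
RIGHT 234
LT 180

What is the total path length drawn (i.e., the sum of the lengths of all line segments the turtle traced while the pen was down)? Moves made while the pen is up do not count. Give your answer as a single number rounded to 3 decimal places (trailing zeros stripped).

Answer: 120.5

Derivation:
Executing turtle program step by step:
Start: pos=(5,-10), heading=180, pen down
FD 10.5: (5,-10) -> (-5.5,-10) [heading=180, draw]
PU: pen up
RT 90: heading 180 -> 90
RT 208: heading 90 -> 242
LT 180: heading 242 -> 62
REPEAT 6 [
  -- iteration 1/6 --
  PD: pen down
  FD 14: (-5.5,-10) -> (1.073,2.361) [heading=62, draw]
  -- iteration 2/6 --
  PD: pen down
  FD 14: (1.073,2.361) -> (7.645,14.723) [heading=62, draw]
  -- iteration 3/6 --
  PD: pen down
  FD 14: (7.645,14.723) -> (14.218,27.084) [heading=62, draw]
  -- iteration 4/6 --
  PD: pen down
  FD 14: (14.218,27.084) -> (20.79,39.445) [heading=62, draw]
  -- iteration 5/6 --
  PD: pen down
  FD 14: (20.79,39.445) -> (27.363,51.806) [heading=62, draw]
  -- iteration 6/6 --
  PD: pen down
  FD 14: (27.363,51.806) -> (33.936,64.168) [heading=62, draw]
]
FD 9.2: (33.936,64.168) -> (38.255,72.291) [heading=62, draw]
FD 6.7: (38.255,72.291) -> (41.4,78.206) [heading=62, draw]
FD 10.1: (41.4,78.206) -> (46.142,87.124) [heading=62, draw]
RT 90: heading 62 -> 332
RT 234: heading 332 -> 98
LT 180: heading 98 -> 278
Final: pos=(46.142,87.124), heading=278, 10 segment(s) drawn

Segment lengths:
  seg 1: (5,-10) -> (-5.5,-10), length = 10.5
  seg 2: (-5.5,-10) -> (1.073,2.361), length = 14
  seg 3: (1.073,2.361) -> (7.645,14.723), length = 14
  seg 4: (7.645,14.723) -> (14.218,27.084), length = 14
  seg 5: (14.218,27.084) -> (20.79,39.445), length = 14
  seg 6: (20.79,39.445) -> (27.363,51.806), length = 14
  seg 7: (27.363,51.806) -> (33.936,64.168), length = 14
  seg 8: (33.936,64.168) -> (38.255,72.291), length = 9.2
  seg 9: (38.255,72.291) -> (41.4,78.206), length = 6.7
  seg 10: (41.4,78.206) -> (46.142,87.124), length = 10.1
Total = 120.5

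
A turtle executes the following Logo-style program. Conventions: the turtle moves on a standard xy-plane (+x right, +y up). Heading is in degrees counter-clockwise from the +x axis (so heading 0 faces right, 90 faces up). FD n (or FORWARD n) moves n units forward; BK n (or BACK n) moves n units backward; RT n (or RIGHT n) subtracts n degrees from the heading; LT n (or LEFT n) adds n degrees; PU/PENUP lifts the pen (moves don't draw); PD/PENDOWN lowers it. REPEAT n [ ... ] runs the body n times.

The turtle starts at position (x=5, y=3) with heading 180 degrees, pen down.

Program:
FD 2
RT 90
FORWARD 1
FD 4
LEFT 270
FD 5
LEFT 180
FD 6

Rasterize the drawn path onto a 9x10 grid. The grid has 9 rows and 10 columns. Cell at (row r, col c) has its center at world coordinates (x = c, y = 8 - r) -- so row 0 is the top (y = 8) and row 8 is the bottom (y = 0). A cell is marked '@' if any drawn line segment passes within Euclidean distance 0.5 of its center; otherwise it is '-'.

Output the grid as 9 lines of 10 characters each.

Answer: --@@@@@@@-
---@------
---@------
---@------
---@------
---@@@----
----------
----------
----------

Derivation:
Segment 0: (5,3) -> (3,3)
Segment 1: (3,3) -> (3,4)
Segment 2: (3,4) -> (3,8)
Segment 3: (3,8) -> (8,8)
Segment 4: (8,8) -> (2,8)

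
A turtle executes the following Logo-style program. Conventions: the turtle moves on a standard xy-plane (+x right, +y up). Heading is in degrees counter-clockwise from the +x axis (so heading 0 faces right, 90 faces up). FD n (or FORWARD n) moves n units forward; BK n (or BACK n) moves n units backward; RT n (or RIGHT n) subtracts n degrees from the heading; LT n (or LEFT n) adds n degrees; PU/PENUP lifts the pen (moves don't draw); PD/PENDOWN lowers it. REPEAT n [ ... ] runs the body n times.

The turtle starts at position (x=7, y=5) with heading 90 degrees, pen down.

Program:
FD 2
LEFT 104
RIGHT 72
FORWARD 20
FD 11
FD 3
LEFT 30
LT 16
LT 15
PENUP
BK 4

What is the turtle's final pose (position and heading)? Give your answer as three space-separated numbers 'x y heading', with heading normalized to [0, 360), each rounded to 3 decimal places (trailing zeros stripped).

Executing turtle program step by step:
Start: pos=(7,5), heading=90, pen down
FD 2: (7,5) -> (7,7) [heading=90, draw]
LT 104: heading 90 -> 194
RT 72: heading 194 -> 122
FD 20: (7,7) -> (-3.598,23.961) [heading=122, draw]
FD 11: (-3.598,23.961) -> (-9.427,33.289) [heading=122, draw]
FD 3: (-9.427,33.289) -> (-11.017,35.834) [heading=122, draw]
LT 30: heading 122 -> 152
LT 16: heading 152 -> 168
LT 15: heading 168 -> 183
PU: pen up
BK 4: (-11.017,35.834) -> (-7.023,36.043) [heading=183, move]
Final: pos=(-7.023,36.043), heading=183, 4 segment(s) drawn

Answer: -7.023 36.043 183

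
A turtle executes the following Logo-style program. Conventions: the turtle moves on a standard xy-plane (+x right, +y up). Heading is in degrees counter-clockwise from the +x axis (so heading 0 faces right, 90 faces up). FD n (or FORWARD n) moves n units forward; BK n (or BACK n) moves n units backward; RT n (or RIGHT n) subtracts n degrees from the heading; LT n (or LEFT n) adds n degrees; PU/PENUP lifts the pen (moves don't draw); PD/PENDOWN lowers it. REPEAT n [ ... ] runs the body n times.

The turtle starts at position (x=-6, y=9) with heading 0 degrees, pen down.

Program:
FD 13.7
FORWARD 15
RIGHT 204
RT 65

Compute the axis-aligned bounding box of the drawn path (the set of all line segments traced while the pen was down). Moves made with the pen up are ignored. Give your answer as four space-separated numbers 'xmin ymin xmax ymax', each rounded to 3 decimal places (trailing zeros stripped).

Answer: -6 9 22.7 9

Derivation:
Executing turtle program step by step:
Start: pos=(-6,9), heading=0, pen down
FD 13.7: (-6,9) -> (7.7,9) [heading=0, draw]
FD 15: (7.7,9) -> (22.7,9) [heading=0, draw]
RT 204: heading 0 -> 156
RT 65: heading 156 -> 91
Final: pos=(22.7,9), heading=91, 2 segment(s) drawn

Segment endpoints: x in {-6, 7.7, 22.7}, y in {9}
xmin=-6, ymin=9, xmax=22.7, ymax=9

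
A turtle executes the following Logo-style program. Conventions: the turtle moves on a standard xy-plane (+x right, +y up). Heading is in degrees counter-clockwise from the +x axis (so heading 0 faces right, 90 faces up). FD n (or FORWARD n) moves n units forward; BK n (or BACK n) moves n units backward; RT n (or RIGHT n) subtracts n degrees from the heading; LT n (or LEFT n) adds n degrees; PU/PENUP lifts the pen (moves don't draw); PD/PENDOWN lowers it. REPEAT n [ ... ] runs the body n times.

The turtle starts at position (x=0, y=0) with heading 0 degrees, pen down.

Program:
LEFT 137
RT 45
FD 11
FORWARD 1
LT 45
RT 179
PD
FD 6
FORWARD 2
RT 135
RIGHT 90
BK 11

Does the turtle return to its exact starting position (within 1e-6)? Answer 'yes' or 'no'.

Answer: no

Derivation:
Executing turtle program step by step:
Start: pos=(0,0), heading=0, pen down
LT 137: heading 0 -> 137
RT 45: heading 137 -> 92
FD 11: (0,0) -> (-0.384,10.993) [heading=92, draw]
FD 1: (-0.384,10.993) -> (-0.419,11.993) [heading=92, draw]
LT 45: heading 92 -> 137
RT 179: heading 137 -> 318
PD: pen down
FD 6: (-0.419,11.993) -> (4.04,7.978) [heading=318, draw]
FD 2: (4.04,7.978) -> (5.526,6.64) [heading=318, draw]
RT 135: heading 318 -> 183
RT 90: heading 183 -> 93
BK 11: (5.526,6.64) -> (6.102,-4.345) [heading=93, draw]
Final: pos=(6.102,-4.345), heading=93, 5 segment(s) drawn

Start position: (0, 0)
Final position: (6.102, -4.345)
Distance = 7.491; >= 1e-6 -> NOT closed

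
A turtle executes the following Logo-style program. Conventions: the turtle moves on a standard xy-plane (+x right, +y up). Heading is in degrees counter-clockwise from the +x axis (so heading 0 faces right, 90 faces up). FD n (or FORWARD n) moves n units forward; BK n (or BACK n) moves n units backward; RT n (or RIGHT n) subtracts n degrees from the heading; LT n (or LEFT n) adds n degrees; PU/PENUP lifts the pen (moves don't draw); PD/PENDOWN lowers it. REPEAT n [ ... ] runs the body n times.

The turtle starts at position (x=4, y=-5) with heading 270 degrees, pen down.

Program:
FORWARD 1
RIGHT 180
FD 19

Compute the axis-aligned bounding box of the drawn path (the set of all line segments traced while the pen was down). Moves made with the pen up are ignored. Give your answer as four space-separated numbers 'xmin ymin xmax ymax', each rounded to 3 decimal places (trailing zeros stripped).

Executing turtle program step by step:
Start: pos=(4,-5), heading=270, pen down
FD 1: (4,-5) -> (4,-6) [heading=270, draw]
RT 180: heading 270 -> 90
FD 19: (4,-6) -> (4,13) [heading=90, draw]
Final: pos=(4,13), heading=90, 2 segment(s) drawn

Segment endpoints: x in {4, 4}, y in {-6, -5, 13}
xmin=4, ymin=-6, xmax=4, ymax=13

Answer: 4 -6 4 13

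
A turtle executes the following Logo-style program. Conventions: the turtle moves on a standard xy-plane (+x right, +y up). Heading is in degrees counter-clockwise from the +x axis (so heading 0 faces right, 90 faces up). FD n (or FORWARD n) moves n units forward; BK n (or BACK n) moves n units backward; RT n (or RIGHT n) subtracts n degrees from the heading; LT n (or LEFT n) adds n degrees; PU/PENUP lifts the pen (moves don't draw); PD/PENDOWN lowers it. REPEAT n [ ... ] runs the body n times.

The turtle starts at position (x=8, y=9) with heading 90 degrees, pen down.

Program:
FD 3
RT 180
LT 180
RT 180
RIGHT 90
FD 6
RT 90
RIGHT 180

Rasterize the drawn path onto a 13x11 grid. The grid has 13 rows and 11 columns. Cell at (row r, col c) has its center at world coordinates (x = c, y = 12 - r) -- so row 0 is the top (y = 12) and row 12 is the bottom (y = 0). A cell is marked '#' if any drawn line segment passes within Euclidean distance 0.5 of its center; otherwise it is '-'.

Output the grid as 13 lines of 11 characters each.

Answer: --#######--
--------#--
--------#--
--------#--
-----------
-----------
-----------
-----------
-----------
-----------
-----------
-----------
-----------

Derivation:
Segment 0: (8,9) -> (8,12)
Segment 1: (8,12) -> (2,12)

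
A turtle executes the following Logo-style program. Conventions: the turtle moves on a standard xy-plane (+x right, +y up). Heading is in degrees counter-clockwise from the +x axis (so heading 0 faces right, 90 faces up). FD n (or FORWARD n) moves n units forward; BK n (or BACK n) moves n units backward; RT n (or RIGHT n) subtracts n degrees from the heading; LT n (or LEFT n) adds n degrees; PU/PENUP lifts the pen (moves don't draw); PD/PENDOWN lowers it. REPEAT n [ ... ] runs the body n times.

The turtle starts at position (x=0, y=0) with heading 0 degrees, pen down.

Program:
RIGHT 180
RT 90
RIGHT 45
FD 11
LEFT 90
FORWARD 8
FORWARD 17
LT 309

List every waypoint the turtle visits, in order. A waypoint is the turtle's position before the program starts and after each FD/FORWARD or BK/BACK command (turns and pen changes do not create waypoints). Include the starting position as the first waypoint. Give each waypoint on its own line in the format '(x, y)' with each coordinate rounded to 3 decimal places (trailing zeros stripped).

Executing turtle program step by step:
Start: pos=(0,0), heading=0, pen down
RT 180: heading 0 -> 180
RT 90: heading 180 -> 90
RT 45: heading 90 -> 45
FD 11: (0,0) -> (7.778,7.778) [heading=45, draw]
LT 90: heading 45 -> 135
FD 8: (7.778,7.778) -> (2.121,13.435) [heading=135, draw]
FD 17: (2.121,13.435) -> (-9.899,25.456) [heading=135, draw]
LT 309: heading 135 -> 84
Final: pos=(-9.899,25.456), heading=84, 3 segment(s) drawn
Waypoints (4 total):
(0, 0)
(7.778, 7.778)
(2.121, 13.435)
(-9.899, 25.456)

Answer: (0, 0)
(7.778, 7.778)
(2.121, 13.435)
(-9.899, 25.456)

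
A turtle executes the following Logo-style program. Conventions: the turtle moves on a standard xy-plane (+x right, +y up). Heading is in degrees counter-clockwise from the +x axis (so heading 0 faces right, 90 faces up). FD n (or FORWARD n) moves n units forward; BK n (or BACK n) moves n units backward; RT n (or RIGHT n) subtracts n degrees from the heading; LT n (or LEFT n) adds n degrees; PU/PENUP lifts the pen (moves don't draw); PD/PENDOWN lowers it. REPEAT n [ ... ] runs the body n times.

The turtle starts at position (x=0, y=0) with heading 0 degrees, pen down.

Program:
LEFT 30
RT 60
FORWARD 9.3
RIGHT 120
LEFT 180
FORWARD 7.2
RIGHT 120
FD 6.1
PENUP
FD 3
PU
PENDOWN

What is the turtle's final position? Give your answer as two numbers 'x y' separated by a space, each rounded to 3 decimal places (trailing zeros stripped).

Executing turtle program step by step:
Start: pos=(0,0), heading=0, pen down
LT 30: heading 0 -> 30
RT 60: heading 30 -> 330
FD 9.3: (0,0) -> (8.054,-4.65) [heading=330, draw]
RT 120: heading 330 -> 210
LT 180: heading 210 -> 30
FD 7.2: (8.054,-4.65) -> (14.289,-1.05) [heading=30, draw]
RT 120: heading 30 -> 270
FD 6.1: (14.289,-1.05) -> (14.289,-7.15) [heading=270, draw]
PU: pen up
FD 3: (14.289,-7.15) -> (14.289,-10.15) [heading=270, move]
PU: pen up
PD: pen down
Final: pos=(14.289,-10.15), heading=270, 3 segment(s) drawn

Answer: 14.289 -10.15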